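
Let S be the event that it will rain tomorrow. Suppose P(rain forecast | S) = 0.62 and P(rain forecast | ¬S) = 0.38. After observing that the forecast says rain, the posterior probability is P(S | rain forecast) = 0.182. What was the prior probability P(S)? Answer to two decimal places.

P(S) = 0.12

Bayes' rule in odds form gives O(S|E) = O(S)·[P(E|S)/P(E|¬S)], hence O(S) = O(S|E)/LR.
Posterior odds = 0.182/(1−0.182) = 0.2225. LR = 0.62/0.38 = 1.6316.
Prior odds = 0.2225/1.6316 = 0.1364, so P(S) = 0.1364/(1+0.1364) ≈ 0.12.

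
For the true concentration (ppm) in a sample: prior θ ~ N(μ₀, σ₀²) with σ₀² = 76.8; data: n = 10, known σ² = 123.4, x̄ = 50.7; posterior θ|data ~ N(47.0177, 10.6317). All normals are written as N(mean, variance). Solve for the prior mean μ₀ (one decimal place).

With known observation variance, the Normal–Normal posterior has precision τ_n = τ₀ + n/σ² and mean μ_n = (τ₀μ₀ + (n/σ²)x̄)/τ_n.
Here τ₀ = 1/76.8 = 0.013021 and τ_data = 10/123.4 = 0.081037, so τ_n = 0.094058.
Rearranging for μ₀: μ₀ = (μ_n·τ_n − τ_data·x̄)/τ₀ = (47.0177·0.094058 − 0.081037·50.7) / 0.013021 = 0.313815/0.013021 ≈ 24.1.

μ₀ = 24.1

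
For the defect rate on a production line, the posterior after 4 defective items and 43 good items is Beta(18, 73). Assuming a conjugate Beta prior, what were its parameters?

Beta(14, 30)

Beta is conjugate to the binomial likelihood: posterior = Beta(α+s, β+f).
Subtract the data counts: 18−4=14, 73−43=30.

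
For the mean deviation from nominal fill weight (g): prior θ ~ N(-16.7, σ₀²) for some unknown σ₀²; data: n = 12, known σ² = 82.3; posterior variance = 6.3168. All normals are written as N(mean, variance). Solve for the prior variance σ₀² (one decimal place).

σ₀² = 80.0

Posterior precision equals prior precision plus data precision: 1/σ_n² = 1/σ₀² + n/σ².
So 1/σ₀² = 1/6.3168 − 12/82.3 = 0.158308 − 0.145808 = 0.012500.
Hence σ₀² = 1/0.012500 ≈ 80.0.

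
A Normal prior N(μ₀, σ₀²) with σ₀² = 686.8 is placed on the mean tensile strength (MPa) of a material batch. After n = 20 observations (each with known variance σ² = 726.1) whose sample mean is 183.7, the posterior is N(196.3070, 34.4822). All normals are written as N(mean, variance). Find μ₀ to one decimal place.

μ₀ = 434.8

With known observation variance, the Normal–Normal posterior has precision τ_n = τ₀ + n/σ² and mean μ_n = (τ₀μ₀ + (n/σ²)x̄)/τ_n.
Here τ₀ = 1/686.8 = 0.001456 and τ_data = 20/726.1 = 0.027544, so τ_n = 0.029000.
Rearranging for μ₀: μ₀ = (μ_n·τ_n − τ_data·x̄)/τ₀ = (196.3070·0.029000 − 0.027544·183.7) / 0.001456 = 0.633070/0.001456 ≈ 434.8.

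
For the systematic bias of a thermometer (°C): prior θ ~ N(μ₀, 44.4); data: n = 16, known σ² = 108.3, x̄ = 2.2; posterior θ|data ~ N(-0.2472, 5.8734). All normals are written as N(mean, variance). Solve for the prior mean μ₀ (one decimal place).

With known observation variance, the Normal–Normal posterior has precision τ_n = τ₀ + n/σ² and mean μ_n = (τ₀μ₀ + (n/σ²)x̄)/τ_n.
Here τ₀ = 1/44.4 = 0.022523 and τ_data = 16/108.3 = 0.147738, so τ_n = 0.170261.
Rearranging for μ₀: μ₀ = (μ_n·τ_n − τ_data·x̄)/τ₀ = (-0.2472·0.170261 − 0.147738·2.2) / 0.022523 = -0.367112/0.022523 ≈ -16.3.

μ₀ = -16.3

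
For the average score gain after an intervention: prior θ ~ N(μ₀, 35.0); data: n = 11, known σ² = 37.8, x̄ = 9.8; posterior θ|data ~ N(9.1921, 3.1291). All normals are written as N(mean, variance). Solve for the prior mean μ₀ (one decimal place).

The posterior mean is a precision-weighted average: μ_n = (τ₀μ₀ + τ_data·x̄)/(τ₀+τ_data), with τ₀=1/σ₀² and τ_data=n/σ².
Here τ₀ = 1/35.0 = 0.028571 and τ_data = 11/37.8 = 0.291005, so τ_n = 0.319576.
Rearranging for μ₀: μ₀ = (μ_n·τ_n − τ_data·x̄)/τ₀ = (9.1921·0.319576 − 0.291005·9.8) / 0.028571 = 0.085726/0.028571 ≈ 3.0.

μ₀ = 3.0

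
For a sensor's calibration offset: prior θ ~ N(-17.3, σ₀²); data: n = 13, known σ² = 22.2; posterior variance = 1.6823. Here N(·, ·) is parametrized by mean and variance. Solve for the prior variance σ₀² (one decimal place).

σ₀² = 113.1

For the Normal–Normal model with known σ², precisions add: τ_n = τ₀ + n/σ².
So 1/σ₀² = 1/1.6823 − 13/22.2 = 0.594424 − 0.585586 = 0.008838.
Hence σ₀² = 1/0.008838 ≈ 113.1.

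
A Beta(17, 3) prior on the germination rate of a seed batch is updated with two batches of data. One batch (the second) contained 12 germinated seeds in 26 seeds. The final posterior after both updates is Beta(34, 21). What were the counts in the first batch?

Because Beta–binomial updating is additive in the counts, the combined data contributed (α_post−α_prior, β_post−β_prior) successes and failures.
Total across both batches: 34−17=17 germinated seeds, 21−3=18 non-germinating seeds.
Subtract the second batch: 17−12=5 germinated seeds and 18−14=4 non-germinating seeds.

5 germinated seeds and 4 non-germinating seeds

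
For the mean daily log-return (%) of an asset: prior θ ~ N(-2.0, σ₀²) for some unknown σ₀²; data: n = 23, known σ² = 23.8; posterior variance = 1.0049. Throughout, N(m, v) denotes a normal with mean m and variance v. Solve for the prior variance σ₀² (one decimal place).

Posterior precision equals prior precision plus data precision: 1/σ_n² = 1/σ₀² + n/σ².
So 1/σ₀² = 1/1.0049 − 23/23.8 = 0.995124 − 0.966387 = 0.028737.
Hence σ₀² = 1/0.028737 ≈ 34.8.

σ₀² = 34.8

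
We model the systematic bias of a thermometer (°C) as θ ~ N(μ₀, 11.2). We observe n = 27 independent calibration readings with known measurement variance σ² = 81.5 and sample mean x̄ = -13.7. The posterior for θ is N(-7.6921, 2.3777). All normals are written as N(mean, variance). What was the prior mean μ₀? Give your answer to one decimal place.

The posterior mean is a precision-weighted average: μ_n = (τ₀μ₀ + τ_data·x̄)/(τ₀+τ_data), with τ₀=1/σ₀² and τ_data=n/σ².
Here τ₀ = 1/11.2 = 0.089286 and τ_data = 27/81.5 = 0.331288, so τ_n = 0.420574.
Rearranging for μ₀: μ₀ = (μ_n·τ_n − τ_data·x̄)/τ₀ = (-7.6921·0.420574 − 0.331288·-13.7) / 0.089286 = 1.303548/0.089286 ≈ 14.6.

μ₀ = 14.6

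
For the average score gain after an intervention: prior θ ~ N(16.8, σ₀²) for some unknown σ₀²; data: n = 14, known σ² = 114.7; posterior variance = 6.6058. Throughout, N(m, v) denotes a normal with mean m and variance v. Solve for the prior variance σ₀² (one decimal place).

For the Normal–Normal model with known σ², precisions add: τ_n = τ₀ + n/σ².
So 1/σ₀² = 1/6.6058 − 14/114.7 = 0.151382 − 0.122058 = 0.029324.
Hence σ₀² = 1/0.029324 ≈ 34.1.

σ₀² = 34.1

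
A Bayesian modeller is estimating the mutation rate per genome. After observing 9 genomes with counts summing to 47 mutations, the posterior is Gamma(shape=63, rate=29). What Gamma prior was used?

Gamma–Poisson conjugacy: posterior shape = α + Σxᵢ, posterior rate = β + n.
So α = 63 − 47 = 16 and β = 29 − 9 = 20.

Gamma(shape=16, rate=20)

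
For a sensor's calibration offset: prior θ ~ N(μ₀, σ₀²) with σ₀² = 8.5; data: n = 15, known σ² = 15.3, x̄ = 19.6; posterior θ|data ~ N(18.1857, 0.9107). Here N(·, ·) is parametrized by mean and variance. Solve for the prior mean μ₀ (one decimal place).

μ₀ = 6.4

With known observation variance, the Normal–Normal posterior has precision τ_n = τ₀ + n/σ² and mean μ_n = (τ₀μ₀ + (n/σ²)x̄)/τ_n.
Here τ₀ = 1/8.5 = 0.117647 and τ_data = 15/15.3 = 0.980392, so τ_n = 1.098039.
Rearranging for μ₀: μ₀ = (μ_n·τ_n − τ_data·x̄)/τ₀ = (18.1857·1.098039 − 0.980392·19.6) / 0.117647 = 0.752925/0.117647 ≈ 6.4.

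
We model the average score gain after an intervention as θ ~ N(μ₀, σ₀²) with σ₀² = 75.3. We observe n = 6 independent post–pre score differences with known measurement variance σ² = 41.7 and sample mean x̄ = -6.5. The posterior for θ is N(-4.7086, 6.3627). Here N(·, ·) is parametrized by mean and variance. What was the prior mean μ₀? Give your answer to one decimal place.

The posterior mean is a precision-weighted average: μ_n = (τ₀μ₀ + τ_data·x̄)/(τ₀+τ_data), with τ₀=1/σ₀² and τ_data=n/σ².
Here τ₀ = 1/75.3 = 0.013280 and τ_data = 6/41.7 = 0.143885, so τ_n = 0.157165.
Rearranging for μ₀: μ₀ = (μ_n·τ_n − τ_data·x̄)/τ₀ = (-4.7086·0.157165 − 0.143885·-6.5) / 0.013280 = 0.195225/0.013280 ≈ 14.7.

μ₀ = 14.7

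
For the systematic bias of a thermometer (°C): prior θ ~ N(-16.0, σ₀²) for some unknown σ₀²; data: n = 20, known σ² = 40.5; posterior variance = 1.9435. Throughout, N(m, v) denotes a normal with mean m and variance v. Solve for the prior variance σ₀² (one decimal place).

σ₀² = 48.3

For the Normal–Normal model with known σ², precisions add: τ_n = τ₀ + n/σ².
So 1/σ₀² = 1/1.9435 − 20/40.5 = 0.514536 − 0.493827 = 0.020709.
Hence σ₀² = 1/0.020709 ≈ 48.3.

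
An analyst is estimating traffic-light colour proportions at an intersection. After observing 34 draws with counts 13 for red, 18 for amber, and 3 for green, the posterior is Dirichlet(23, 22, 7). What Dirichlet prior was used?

Dirichlet(10, 4, 4)

For a Dirichlet(α) prior with multinomial counts c, the posterior is Dirichlet(α + c) componentwise.
Subtract each count from the matching posterior parameter: 23−13=10, 22−18=4, 7−3=4.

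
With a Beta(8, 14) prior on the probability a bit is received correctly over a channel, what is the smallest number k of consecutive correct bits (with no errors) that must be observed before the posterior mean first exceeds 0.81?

k = 52

After k correct bits and 0 errors the posterior is Beta(8+k, 14), with mean (8+k)/(8+14+k).
Set (8+k)/(22+k) > 0.81 and solve: k > (0.81·22 − 8)/(1 − 0.81) = 51.684.
The smallest integer exceeding 51.684 is 52.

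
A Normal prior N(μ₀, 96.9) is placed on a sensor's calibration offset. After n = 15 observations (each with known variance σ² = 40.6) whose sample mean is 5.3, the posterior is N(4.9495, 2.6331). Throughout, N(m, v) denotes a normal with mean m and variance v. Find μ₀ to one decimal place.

μ₀ = -7.6

With known observation variance, the Normal–Normal posterior has precision τ_n = τ₀ + n/σ² and mean μ_n = (τ₀μ₀ + (n/σ²)x̄)/τ_n.
Here τ₀ = 1/96.9 = 0.010320 and τ_data = 15/40.6 = 0.369458, so τ_n = 0.379778.
Rearranging for μ₀: μ₀ = (μ_n·τ_n − τ_data·x̄)/τ₀ = (4.9495·0.379778 − 0.369458·5.3) / 0.010320 = -0.078416/0.010320 ≈ -7.6.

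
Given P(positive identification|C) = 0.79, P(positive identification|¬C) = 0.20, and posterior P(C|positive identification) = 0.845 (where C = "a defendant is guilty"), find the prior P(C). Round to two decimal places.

P(C) = 0.58

In odds form, posterior odds = prior odds × likelihood ratio, so prior odds = posterior odds ÷ LR.
Posterior odds = 0.845/(1−0.845) = 5.4516. LR = 0.79/0.20 = 3.9500.
Prior odds = 5.4516/3.9500 = 1.3802, so P(C) = 1.3802/(1+1.3802) ≈ 0.58.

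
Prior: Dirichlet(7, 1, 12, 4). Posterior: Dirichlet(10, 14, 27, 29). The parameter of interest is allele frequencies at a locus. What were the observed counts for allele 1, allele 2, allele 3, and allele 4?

For a Dirichlet(α) prior with multinomial counts c, the posterior is Dirichlet(α + c) componentwise.
Counts are posterior − prior componentwise: 10−7=3, 14−1=13, 27−12=15, 29−4=25.

counts (3, 13, 15, 25)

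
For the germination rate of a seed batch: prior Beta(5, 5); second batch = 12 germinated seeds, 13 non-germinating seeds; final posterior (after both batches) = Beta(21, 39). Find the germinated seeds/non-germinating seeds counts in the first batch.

4 germinated seeds and 21 non-germinating seeds

Sequential conjugate updates are equivalent to a single update on the pooled data, so total successes = posterior α − prior α and total failures = posterior β − prior β.
Total across both batches: 21−5=16 germinated seeds, 39−5=34 non-germinating seeds.
Subtract the second batch: 16−12=4 germinated seeds and 34−13=21 non-germinating seeds.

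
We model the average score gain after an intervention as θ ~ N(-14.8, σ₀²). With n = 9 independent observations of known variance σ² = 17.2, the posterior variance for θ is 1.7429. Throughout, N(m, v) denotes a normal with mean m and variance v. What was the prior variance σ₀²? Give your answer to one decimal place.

Posterior precision equals prior precision plus data precision: 1/σ_n² = 1/σ₀² + n/σ².
So 1/σ₀² = 1/1.7429 − 9/17.2 = 0.573756 − 0.523256 = 0.050500.
Hence σ₀² = 1/0.050500 ≈ 19.8.

σ₀² = 19.8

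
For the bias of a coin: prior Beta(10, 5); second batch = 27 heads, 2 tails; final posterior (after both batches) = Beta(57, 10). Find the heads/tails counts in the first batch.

20 heads and 3 tails

Sequential conjugate updates are equivalent to a single update on the pooled data, so total successes = posterior α − prior α and total failures = posterior β − prior β.
Total across both batches: 57−10=47 heads, 10−5=5 tails.
Subtract the second batch: 47−27=20 heads and 5−2=3 tails.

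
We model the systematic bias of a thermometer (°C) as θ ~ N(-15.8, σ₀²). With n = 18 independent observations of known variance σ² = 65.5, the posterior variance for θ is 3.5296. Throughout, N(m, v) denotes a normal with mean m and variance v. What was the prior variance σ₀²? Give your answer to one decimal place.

Posterior precision equals prior precision plus data precision: 1/σ_n² = 1/σ₀² + n/σ².
So 1/σ₀² = 1/3.5296 − 18/65.5 = 0.283318 − 0.274809 = 0.008509.
Hence σ₀² = 1/0.008509 ≈ 117.5.

σ₀² = 117.5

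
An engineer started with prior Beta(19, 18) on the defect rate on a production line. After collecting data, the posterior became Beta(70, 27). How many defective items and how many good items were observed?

51 defective items and 9 good items

A Beta(a, b) prior with s successes and f failures in binomial data gives a Beta(a+s, b+f) posterior.
Match parameters: s=70−19=51, f=27−18=9.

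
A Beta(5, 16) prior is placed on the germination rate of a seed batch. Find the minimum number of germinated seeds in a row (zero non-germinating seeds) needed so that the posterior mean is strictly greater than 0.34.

After k germinated seeds and 0 non-germinating seeds the posterior is Beta(5+k, 16), with mean (5+k)/(5+16+k).
Set (5+k)/(21+k) > 0.34 and solve: k > (0.34·21 − 5)/(1 − 0.34) = 3.242.
The smallest integer exceeding 3.242 is 4, and checking k=4: (9)/(25) = 0.3600 > 0.34.

k = 4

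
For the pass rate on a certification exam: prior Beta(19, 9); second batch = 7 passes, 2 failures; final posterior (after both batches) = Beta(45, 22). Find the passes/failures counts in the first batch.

Because Beta–binomial updating is additive in the counts, the combined data contributed (α_post−α_prior, β_post−β_prior) successes and failures.
Total across both batches: 45−19=26 passes, 22−9=13 failures.
Subtract the second batch: 26−7=19 passes and 13−2=11 failures.

19 passes and 11 failures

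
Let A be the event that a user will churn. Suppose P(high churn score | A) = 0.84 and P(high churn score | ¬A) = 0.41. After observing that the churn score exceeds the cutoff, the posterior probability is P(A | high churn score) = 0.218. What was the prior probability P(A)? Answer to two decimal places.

P(A) = 0.12

Bayes' rule in odds form gives O(A|E) = O(A)·[P(E|A)/P(E|¬A)], hence O(A) = O(A|E)/LR.
Posterior odds = 0.218/(1−0.218) = 0.2788. LR = 0.84/0.41 = 2.0488.
Prior odds = 0.2788/2.0488 = 0.1361, so P(A) = 0.1361/(1+0.1361) ≈ 0.12.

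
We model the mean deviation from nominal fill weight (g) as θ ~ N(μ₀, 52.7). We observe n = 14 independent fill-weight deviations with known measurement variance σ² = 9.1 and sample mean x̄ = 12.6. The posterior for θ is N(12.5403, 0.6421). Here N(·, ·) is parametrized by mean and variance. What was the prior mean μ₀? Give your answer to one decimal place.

With known observation variance, the Normal–Normal posterior has precision τ_n = τ₀ + n/σ² and mean μ_n = (τ₀μ₀ + (n/σ²)x̄)/τ_n.
Here τ₀ = 1/52.7 = 0.018975 and τ_data = 14/9.1 = 1.538462, so τ_n = 1.557437.
Rearranging for μ₀: μ₀ = (μ_n·τ_n − τ_data·x̄)/τ₀ = (12.5403·1.557437 − 1.538462·12.6) / 0.018975 = 0.146106/0.018975 ≈ 7.7.

μ₀ = 7.7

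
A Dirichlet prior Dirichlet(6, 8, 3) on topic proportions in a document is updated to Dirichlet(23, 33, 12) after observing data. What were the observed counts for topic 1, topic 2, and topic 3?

counts (17, 25, 9)

For a Dirichlet(α) prior with multinomial counts c, the posterior is Dirichlet(α + c) componentwise.
Counts are posterior − prior componentwise: 23−6=17, 33−8=25, 12−3=9.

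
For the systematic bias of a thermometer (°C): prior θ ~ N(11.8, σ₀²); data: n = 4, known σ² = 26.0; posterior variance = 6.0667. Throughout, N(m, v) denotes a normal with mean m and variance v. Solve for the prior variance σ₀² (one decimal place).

Posterior precision equals prior precision plus data precision: 1/σ_n² = 1/σ₀² + n/σ².
So 1/σ₀² = 1/6.0667 − 4/26.0 = 0.164834 − 0.153846 = 0.010988.
Hence σ₀² = 1/0.010988 ≈ 91.0.

σ₀² = 91.0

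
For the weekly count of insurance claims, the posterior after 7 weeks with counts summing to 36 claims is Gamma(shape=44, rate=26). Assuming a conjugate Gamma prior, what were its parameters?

Gamma(shape=8, rate=19)

A Gamma(α, β) prior (rate parametrization) on a Poisson rate with n observations summing to S gives posterior Gamma(α+S, β+n).
So α = 44 − 36 = 8 and β = 26 − 7 = 19.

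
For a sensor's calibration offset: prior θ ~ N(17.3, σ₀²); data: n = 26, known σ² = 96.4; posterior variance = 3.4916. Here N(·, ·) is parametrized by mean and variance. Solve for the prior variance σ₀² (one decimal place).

σ₀² = 59.9

Posterior precision equals prior precision plus data precision: 1/σ_n² = 1/σ₀² + n/σ².
So 1/σ₀² = 1/3.4916 − 26/96.4 = 0.286402 − 0.269710 = 0.016692.
Hence σ₀² = 1/0.016692 ≈ 59.9.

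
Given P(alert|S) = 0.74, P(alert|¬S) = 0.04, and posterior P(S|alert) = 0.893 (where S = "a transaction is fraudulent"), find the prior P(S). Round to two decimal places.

In odds form, posterior odds = prior odds × likelihood ratio, so prior odds = posterior odds ÷ LR.
Posterior odds = 0.893/(1−0.893) = 8.3458. LR = 0.74/0.04 = 18.5000.
Prior odds = 8.3458/18.5000 = 0.4511, so P(S) = 0.4511/(1+0.4511) ≈ 0.31.

P(S) = 0.31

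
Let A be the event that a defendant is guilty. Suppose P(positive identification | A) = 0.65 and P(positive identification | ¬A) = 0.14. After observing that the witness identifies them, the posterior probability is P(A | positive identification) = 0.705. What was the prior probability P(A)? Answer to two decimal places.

P(A) = 0.34

Bayes' rule in odds form gives O(A|E) = O(A)·[P(E|A)/P(E|¬A)], hence O(A) = O(A|E)/LR.
Posterior odds = 0.705/(1−0.705) = 2.3898. LR = 0.65/0.14 = 4.6429.
Prior odds = 2.3898/4.6429 = 0.5147, so P(A) = 0.5147/(1+0.5147) ≈ 0.34.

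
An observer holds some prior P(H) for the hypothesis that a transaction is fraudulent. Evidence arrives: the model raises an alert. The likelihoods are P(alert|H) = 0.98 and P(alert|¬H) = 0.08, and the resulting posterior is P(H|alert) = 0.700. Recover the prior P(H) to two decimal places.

P(H) = 0.16

In odds form, posterior odds = prior odds × likelihood ratio, so prior odds = posterior odds ÷ LR.
Posterior odds = 0.700/(1−0.700) = 2.3333. LR = 0.98/0.08 = 12.2500.
Prior odds = 2.3333/12.2500 = 0.1905, so P(H) = 0.1905/(1+0.1905) ≈ 0.16.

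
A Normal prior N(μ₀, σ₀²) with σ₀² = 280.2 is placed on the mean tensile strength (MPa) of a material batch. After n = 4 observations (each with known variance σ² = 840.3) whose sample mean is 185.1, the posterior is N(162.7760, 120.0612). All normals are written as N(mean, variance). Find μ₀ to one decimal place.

μ₀ = 133.0

The posterior mean is a precision-weighted average: μ_n = (τ₀μ₀ + τ_data·x̄)/(τ₀+τ_data), with τ₀=1/σ₀² and τ_data=n/σ².
Here τ₀ = 1/280.2 = 0.003569 and τ_data = 4/840.3 = 0.004760, so τ_n = 0.008329.
Rearranging for μ₀: μ₀ = (μ_n·τ_n − τ_data·x̄)/τ₀ = (162.7760·0.008329 − 0.004760·185.1) / 0.003569 = 0.474685/0.003569 ≈ 133.0.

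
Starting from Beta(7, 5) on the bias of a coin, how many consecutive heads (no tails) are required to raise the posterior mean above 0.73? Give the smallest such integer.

k = 7

After k heads and 0 tails the posterior is Beta(7+k, 5), with mean (7+k)/(7+5+k).
Set (7+k)/(12+k) > 0.73 and solve: k > (0.73·12 − 7)/(1 − 0.73) = 6.519.
The smallest integer exceeding 6.519 is 7.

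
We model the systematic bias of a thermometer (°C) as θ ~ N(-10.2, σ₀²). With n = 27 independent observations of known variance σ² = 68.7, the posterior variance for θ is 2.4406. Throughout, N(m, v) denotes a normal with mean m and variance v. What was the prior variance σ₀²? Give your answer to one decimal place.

Posterior precision equals prior precision plus data precision: 1/σ_n² = 1/σ₀² + n/σ².
So 1/σ₀² = 1/2.4406 − 27/68.7 = 0.409735 − 0.393013 = 0.016722.
Hence σ₀² = 1/0.016722 ≈ 59.8.

σ₀² = 59.8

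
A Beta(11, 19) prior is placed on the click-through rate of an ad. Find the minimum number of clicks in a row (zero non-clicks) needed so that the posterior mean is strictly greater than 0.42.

After k clicks and 0 non-clicks the posterior is Beta(11+k, 19), with mean (11+k)/(11+19+k).
Set (11+k)/(30+k) > 0.42 and solve: k > (0.42·30 − 11)/(1 − 0.42) = 2.759.
The smallest integer exceeding 2.759 is 3, and checking k=3: (14)/(33) = 0.4242 > 0.42.

k = 3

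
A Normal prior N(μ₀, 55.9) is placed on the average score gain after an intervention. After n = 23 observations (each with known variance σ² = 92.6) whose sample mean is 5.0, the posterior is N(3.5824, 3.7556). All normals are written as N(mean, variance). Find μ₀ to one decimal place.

The posterior mean is a precision-weighted average: μ_n = (τ₀μ₀ + τ_data·x̄)/(τ₀+τ_data), with τ₀=1/σ₀² and τ_data=n/σ².
Here τ₀ = 1/55.9 = 0.017889 and τ_data = 23/92.6 = 0.248380, so τ_n = 0.266269.
Rearranging for μ₀: μ₀ = (μ_n·τ_n − τ_data·x̄)/τ₀ = (3.5824·0.266269 − 0.248380·5.0) / 0.017889 = -0.288018/0.017889 ≈ -16.1.

μ₀ = -16.1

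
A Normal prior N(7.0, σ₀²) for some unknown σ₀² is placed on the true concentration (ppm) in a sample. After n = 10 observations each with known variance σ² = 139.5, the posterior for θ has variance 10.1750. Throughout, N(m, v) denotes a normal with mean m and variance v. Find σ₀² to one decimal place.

σ₀² = 37.6

For the Normal–Normal model with known σ², precisions add: τ_n = τ₀ + n/σ².
So 1/σ₀² = 1/10.1750 − 10/139.5 = 0.098280 − 0.071685 = 0.026595.
Hence σ₀² = 1/0.026595 ≈ 37.6.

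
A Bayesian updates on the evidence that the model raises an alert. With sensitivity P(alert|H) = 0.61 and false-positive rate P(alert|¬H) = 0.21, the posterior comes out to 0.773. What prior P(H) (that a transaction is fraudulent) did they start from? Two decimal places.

P(H) = 0.54

In odds form, posterior odds = prior odds × likelihood ratio, so prior odds = posterior odds ÷ LR.
Posterior odds = 0.773/(1−0.773) = 3.4053. LR = 0.61/0.21 = 2.9048.
Prior odds = 3.4053/2.9048 = 1.1723, so P(H) = 1.1723/(1+1.1723) ≈ 0.54.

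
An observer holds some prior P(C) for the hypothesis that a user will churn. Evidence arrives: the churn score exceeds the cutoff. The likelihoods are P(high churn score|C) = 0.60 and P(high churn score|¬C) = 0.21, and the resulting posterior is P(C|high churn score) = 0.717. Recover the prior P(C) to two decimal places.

P(C) = 0.47

In odds form, posterior odds = prior odds × likelihood ratio, so prior odds = posterior odds ÷ LR.
Posterior odds = 0.717/(1−0.717) = 2.5336. LR = 0.60/0.21 = 2.8571.
Prior odds = 2.5336/2.8571 = 0.8868, so P(C) = 0.8868/(1+0.8868) ≈ 0.47.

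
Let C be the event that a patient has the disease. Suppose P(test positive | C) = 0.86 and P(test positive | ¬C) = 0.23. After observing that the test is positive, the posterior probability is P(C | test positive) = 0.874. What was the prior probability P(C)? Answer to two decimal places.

In odds form, posterior odds = prior odds × likelihood ratio, so prior odds = posterior odds ÷ LR.
Posterior odds = 0.874/(1−0.874) = 6.9365. LR = 0.86/0.23 = 3.7391.
Prior odds = 6.9365/3.7391 = 1.8551, so P(C) = 1.8551/(1+1.8551) ≈ 0.65.

P(C) = 0.65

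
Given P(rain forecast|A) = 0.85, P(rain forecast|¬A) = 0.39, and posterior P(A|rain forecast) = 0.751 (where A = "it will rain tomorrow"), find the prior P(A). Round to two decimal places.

P(A) = 0.58

Bayes' rule in odds form gives O(A|E) = O(A)·[P(E|A)/P(E|¬A)], hence O(A) = O(A|E)/LR.
Posterior odds = 0.751/(1−0.751) = 3.0161. LR = 0.85/0.39 = 2.1795.
Prior odds = 3.0161/2.1795 = 1.3838, so P(A) = 1.3838/(1+1.3838) ≈ 0.58.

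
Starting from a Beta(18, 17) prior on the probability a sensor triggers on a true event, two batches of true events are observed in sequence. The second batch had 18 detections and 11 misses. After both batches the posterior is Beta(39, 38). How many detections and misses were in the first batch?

3 detections and 10 misses

Because Beta–binomial updating is additive in the counts, the combined data contributed (α_post−α_prior, β_post−β_prior) successes and failures.
Total across both batches: 39−18=21 detections, 38−17=21 misses.
Subtract the second batch: 21−18=3 detections and 21−11=10 misses.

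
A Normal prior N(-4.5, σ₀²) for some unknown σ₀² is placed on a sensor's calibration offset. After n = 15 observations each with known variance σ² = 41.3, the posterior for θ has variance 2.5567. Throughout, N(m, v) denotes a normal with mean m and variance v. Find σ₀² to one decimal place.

σ₀² = 35.8

For the Normal–Normal model with known σ², precisions add: τ_n = τ₀ + n/σ².
So 1/σ₀² = 1/2.5567 − 15/41.3 = 0.391129 − 0.363196 = 0.027933.
Hence σ₀² = 1/0.027933 ≈ 35.8.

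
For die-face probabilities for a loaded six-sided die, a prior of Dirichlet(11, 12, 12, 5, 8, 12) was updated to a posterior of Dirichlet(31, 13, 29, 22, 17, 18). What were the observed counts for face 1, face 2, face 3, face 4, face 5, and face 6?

counts (20, 1, 17, 17, 9, 6)

For a Dirichlet(α) prior with multinomial counts c, the posterior is Dirichlet(α + c) componentwise.
Counts are posterior − prior componentwise: 31−11=20, 13−12=1, 29−12=17, 22−5=17, 17−8=9, 18−12=6.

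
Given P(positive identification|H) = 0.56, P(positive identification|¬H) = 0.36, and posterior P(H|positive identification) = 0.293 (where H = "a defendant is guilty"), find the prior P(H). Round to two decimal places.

Bayes' rule in odds form gives O(H|E) = O(H)·[P(E|H)/P(E|¬H)], hence O(H) = O(H|E)/LR.
Posterior odds = 0.293/(1−0.293) = 0.4144. LR = 0.56/0.36 = 1.5556.
Prior odds = 0.4144/1.5556 = 0.2664, so P(H) = 0.2664/(1+0.2664) ≈ 0.21.

P(H) = 0.21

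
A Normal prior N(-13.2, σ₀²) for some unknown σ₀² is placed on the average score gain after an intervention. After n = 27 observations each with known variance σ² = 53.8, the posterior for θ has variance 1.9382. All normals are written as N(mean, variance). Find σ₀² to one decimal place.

σ₀² = 71.0

Posterior precision equals prior precision plus data precision: 1/σ_n² = 1/σ₀² + n/σ².
So 1/σ₀² = 1/1.9382 − 27/53.8 = 0.515943 − 0.501859 = 0.014084.
Hence σ₀² = 1/0.014084 ≈ 71.0.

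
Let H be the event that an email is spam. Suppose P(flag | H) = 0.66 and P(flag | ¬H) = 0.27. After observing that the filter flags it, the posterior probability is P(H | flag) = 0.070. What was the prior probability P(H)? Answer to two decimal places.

P(H) = 0.03

In odds form, posterior odds = prior odds × likelihood ratio, so prior odds = posterior odds ÷ LR.
Posterior odds = 0.070/(1−0.070) = 0.0753. LR = 0.66/0.27 = 2.4444.
Prior odds = 0.0753/2.4444 = 0.0308, so P(H) = 0.0308/(1+0.0308) ≈ 0.03.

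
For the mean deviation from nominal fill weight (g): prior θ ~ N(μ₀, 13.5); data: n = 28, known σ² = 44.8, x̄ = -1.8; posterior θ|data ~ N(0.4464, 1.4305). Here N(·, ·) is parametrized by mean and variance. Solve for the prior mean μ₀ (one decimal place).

μ₀ = 19.4

With known observation variance, the Normal–Normal posterior has precision τ_n = τ₀ + n/σ² and mean μ_n = (τ₀μ₀ + (n/σ²)x̄)/τ_n.
Here τ₀ = 1/13.5 = 0.074074 and τ_data = 28/44.8 = 0.625000, so τ_n = 0.699074.
Rearranging for μ₀: μ₀ = (μ_n·τ_n − τ_data·x̄)/τ₀ = (0.4464·0.699074 − 0.625000·-1.8) / 0.074074 = 1.437067/0.074074 ≈ 19.4.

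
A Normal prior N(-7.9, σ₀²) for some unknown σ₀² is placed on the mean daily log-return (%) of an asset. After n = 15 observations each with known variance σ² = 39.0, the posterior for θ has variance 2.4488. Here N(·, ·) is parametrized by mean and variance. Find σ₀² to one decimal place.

Posterior precision equals prior precision plus data precision: 1/σ_n² = 1/σ₀² + n/σ².
So 1/σ₀² = 1/2.4488 − 15/39.0 = 0.408363 − 0.384615 = 0.023748.
Hence σ₀² = 1/0.023748 ≈ 42.1.

σ₀² = 42.1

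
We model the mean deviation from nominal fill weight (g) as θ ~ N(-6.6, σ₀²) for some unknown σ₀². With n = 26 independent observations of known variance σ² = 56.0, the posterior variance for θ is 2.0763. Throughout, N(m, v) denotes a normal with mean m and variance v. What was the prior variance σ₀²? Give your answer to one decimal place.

σ₀² = 57.7

Posterior precision equals prior precision plus data precision: 1/σ_n² = 1/σ₀² + n/σ².
So 1/σ₀² = 1/2.0763 − 26/56.0 = 0.481626 − 0.464286 = 0.017340.
Hence σ₀² = 1/0.017340 ≈ 57.7.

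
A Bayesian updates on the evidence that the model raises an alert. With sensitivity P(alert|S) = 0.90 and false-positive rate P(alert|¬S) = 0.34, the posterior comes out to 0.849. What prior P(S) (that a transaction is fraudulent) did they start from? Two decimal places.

In odds form, posterior odds = prior odds × likelihood ratio, so prior odds = posterior odds ÷ LR.
Posterior odds = 0.849/(1−0.849) = 5.6225. LR = 0.90/0.34 = 2.6471.
Prior odds = 5.6225/2.6471 = 2.1240, so P(S) = 2.1240/(1+2.1240) ≈ 0.68.

P(S) = 0.68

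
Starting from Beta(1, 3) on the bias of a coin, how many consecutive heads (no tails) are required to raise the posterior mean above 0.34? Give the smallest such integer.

k = 1

After k heads and 0 tails the posterior is Beta(1+k, 3), with mean (1+k)/(1+3+k).
Set (1+k)/(4+k) > 0.34 and solve: k > (0.34·4 − 1)/(1 − 0.34) = 0.545.
The smallest integer exceeding 0.545 is 1.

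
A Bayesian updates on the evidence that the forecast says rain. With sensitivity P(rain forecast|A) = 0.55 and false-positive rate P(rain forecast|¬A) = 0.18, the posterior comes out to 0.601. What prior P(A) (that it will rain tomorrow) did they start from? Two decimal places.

Bayes' rule in odds form gives O(A|E) = O(A)·[P(E|A)/P(E|¬A)], hence O(A) = O(A|E)/LR.
Posterior odds = 0.601/(1−0.601) = 1.5063. LR = 0.55/0.18 = 3.0556.
Prior odds = 1.5063/3.0556 = 0.4930, so P(A) = 0.4930/(1+0.4930) ≈ 0.33.

P(A) = 0.33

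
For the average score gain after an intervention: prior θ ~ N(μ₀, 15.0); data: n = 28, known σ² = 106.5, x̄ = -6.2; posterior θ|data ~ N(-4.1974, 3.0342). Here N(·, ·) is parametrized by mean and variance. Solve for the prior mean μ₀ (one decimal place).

μ₀ = 3.7

With known observation variance, the Normal–Normal posterior has precision τ_n = τ₀ + n/σ² and mean μ_n = (τ₀μ₀ + (n/σ²)x̄)/τ_n.
Here τ₀ = 1/15.0 = 0.066667 and τ_data = 28/106.5 = 0.262911, so τ_n = 0.329578.
Rearranging for μ₀: μ₀ = (μ_n·τ_n − τ_data·x̄)/τ₀ = (-4.1974·0.329578 − 0.262911·-6.2) / 0.066667 = 0.246678/0.066667 ≈ 3.7.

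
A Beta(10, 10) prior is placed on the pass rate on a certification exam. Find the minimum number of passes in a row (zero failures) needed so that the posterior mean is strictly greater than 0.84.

k = 43

After k passes and 0 failures the posterior is Beta(10+k, 10), with mean (10+k)/(10+10+k).
Set (10+k)/(20+k) > 0.84 and solve: k > (0.84·20 − 10)/(1 − 0.84) = 42.500.
The smallest integer exceeding 42.500 is 43, and checking k=43: (53)/(63) = 0.8413 > 0.84.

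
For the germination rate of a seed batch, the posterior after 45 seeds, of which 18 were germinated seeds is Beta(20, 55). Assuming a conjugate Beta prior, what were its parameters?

A Beta(a, b) prior with s successes and f failures in binomial data gives a Beta(a+s, b+f) posterior.
Subtract the data counts: 20−18=2, 55−27=28.

Beta(2, 28)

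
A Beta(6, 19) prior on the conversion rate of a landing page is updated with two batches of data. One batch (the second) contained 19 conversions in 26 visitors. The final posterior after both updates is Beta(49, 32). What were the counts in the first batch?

Because Beta–binomial updating is additive in the counts, the combined data contributed (α_post−α_prior, β_post−β_prior) successes and failures.
Total across both batches: 49−6=43 conversions, 32−19=13 bounces.
Subtract the second batch: 43−19=24 conversions and 13−7=6 bounces.

24 conversions and 6 bounces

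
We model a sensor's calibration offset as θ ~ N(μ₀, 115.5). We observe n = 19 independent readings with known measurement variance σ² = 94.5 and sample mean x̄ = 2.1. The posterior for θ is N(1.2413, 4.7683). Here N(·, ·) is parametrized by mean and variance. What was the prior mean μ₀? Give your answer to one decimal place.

With known observation variance, the Normal–Normal posterior has precision τ_n = τ₀ + n/σ² and mean μ_n = (τ₀μ₀ + (n/σ²)x̄)/τ_n.
Here τ₀ = 1/115.5 = 0.008658 and τ_data = 19/94.5 = 0.201058, so τ_n = 0.209716.
Rearranging for μ₀: μ₀ = (μ_n·τ_n − τ_data·x̄)/τ₀ = (1.2413·0.209716 − 0.201058·2.1) / 0.008658 = -0.161901/0.008658 ≈ -18.7.

μ₀ = -18.7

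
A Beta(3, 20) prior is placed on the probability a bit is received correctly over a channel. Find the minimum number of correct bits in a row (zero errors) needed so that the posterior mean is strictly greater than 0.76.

k = 61

After k correct bits and 0 errors the posterior is Beta(3+k, 20), with mean (3+k)/(3+20+k).
Set (3+k)/(23+k) > 0.76 and solve: k > (0.76·23 − 3)/(1 − 0.76) = 60.333.
The smallest integer exceeding 60.333 is 61.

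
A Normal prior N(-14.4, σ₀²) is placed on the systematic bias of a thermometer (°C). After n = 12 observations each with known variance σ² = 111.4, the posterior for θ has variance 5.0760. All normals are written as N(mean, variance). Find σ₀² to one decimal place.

σ₀² = 11.2

Posterior precision equals prior precision plus data precision: 1/σ_n² = 1/σ₀² + n/σ².
So 1/σ₀² = 1/5.0760 − 12/111.4 = 0.197006 − 0.107720 = 0.089286.
Hence σ₀² = 1/0.089286 ≈ 11.2.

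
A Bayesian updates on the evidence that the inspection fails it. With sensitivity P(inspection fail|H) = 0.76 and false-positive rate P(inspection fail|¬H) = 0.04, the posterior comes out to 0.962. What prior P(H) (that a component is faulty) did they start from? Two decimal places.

P(H) = 0.57

In odds form, posterior odds = prior odds × likelihood ratio, so prior odds = posterior odds ÷ LR.
Posterior odds = 0.962/(1−0.962) = 25.3158. LR = 0.76/0.04 = 19.0000.
Prior odds = 25.3158/19.0000 = 1.3324, so P(H) = 1.3324/(1+1.3324) ≈ 0.57.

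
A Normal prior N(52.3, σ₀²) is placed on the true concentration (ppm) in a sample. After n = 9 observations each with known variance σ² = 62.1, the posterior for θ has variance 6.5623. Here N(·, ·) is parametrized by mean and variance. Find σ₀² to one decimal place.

σ₀² = 134.1

For the Normal–Normal model with known σ², precisions add: τ_n = τ₀ + n/σ².
So 1/σ₀² = 1/6.5623 − 9/62.1 = 0.152386 − 0.144928 = 0.007458.
Hence σ₀² = 1/0.007458 ≈ 134.1.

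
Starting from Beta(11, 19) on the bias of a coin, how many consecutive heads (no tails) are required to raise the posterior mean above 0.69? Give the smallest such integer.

k = 32

After k heads and 0 tails the posterior is Beta(11+k, 19), with mean (11+k)/(11+19+k).
Set (11+k)/(30+k) > 0.69 and solve: k > (0.69·30 − 11)/(1 − 0.69) = 31.290.
The smallest integer exceeding 31.290 is 32.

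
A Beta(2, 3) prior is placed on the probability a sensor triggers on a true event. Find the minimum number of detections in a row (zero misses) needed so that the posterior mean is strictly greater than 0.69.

k = 5

After k detections and 0 misses the posterior is Beta(2+k, 3), with mean (2+k)/(2+3+k).
Set (2+k)/(5+k) > 0.69 and solve: k > (0.69·5 − 2)/(1 − 0.69) = 4.677.
The smallest integer exceeding 4.677 is 5, and checking k=5: (7)/(10) = 0.7000 > 0.69.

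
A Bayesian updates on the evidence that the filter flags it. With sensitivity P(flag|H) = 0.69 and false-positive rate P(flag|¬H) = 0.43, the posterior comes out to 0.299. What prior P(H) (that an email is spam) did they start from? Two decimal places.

P(H) = 0.21

Bayes' rule in odds form gives O(H|E) = O(H)·[P(E|H)/P(E|¬H)], hence O(H) = O(H|E)/LR.
Posterior odds = 0.299/(1−0.299) = 0.4265. LR = 0.69/0.43 = 1.6047.
Prior odds = 0.4265/1.6047 = 0.2658, so P(H) = 0.2658/(1+0.2658) ≈ 0.21.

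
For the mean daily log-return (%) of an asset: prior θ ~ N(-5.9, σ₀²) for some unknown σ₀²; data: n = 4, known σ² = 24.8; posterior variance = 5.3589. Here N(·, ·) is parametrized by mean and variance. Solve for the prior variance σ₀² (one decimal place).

σ₀² = 39.5

Posterior precision equals prior precision plus data precision: 1/σ_n² = 1/σ₀² + n/σ².
So 1/σ₀² = 1/5.3589 − 4/24.8 = 0.186605 − 0.161290 = 0.025315.
Hence σ₀² = 1/0.025315 ≈ 39.5.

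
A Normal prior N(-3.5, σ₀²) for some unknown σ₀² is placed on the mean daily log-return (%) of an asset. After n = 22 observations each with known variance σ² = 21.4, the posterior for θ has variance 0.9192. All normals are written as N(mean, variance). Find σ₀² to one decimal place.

Posterior precision equals prior precision plus data precision: 1/σ_n² = 1/σ₀² + n/σ².
So 1/σ₀² = 1/0.9192 − 22/21.4 = 1.087903 − 1.028037 = 0.059866.
Hence σ₀² = 1/0.059866 ≈ 16.7.

σ₀² = 16.7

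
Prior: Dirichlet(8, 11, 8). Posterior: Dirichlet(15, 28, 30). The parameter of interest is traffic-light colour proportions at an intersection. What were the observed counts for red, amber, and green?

counts (7, 17, 22)

For a Dirichlet(α) prior with multinomial counts c, the posterior is Dirichlet(α + c) componentwise.
Counts are posterior − prior componentwise: 15−8=7, 28−11=17, 30−8=22.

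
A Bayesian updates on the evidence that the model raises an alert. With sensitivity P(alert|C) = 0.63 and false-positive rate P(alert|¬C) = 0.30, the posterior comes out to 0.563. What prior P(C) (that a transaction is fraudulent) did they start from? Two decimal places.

In odds form, posterior odds = prior odds × likelihood ratio, so prior odds = posterior odds ÷ LR.
Posterior odds = 0.563/(1−0.563) = 1.2883. LR = 0.63/0.30 = 2.1000.
Prior odds = 1.2883/2.1000 = 0.6135, so P(C) = 0.6135/(1+0.6135) ≈ 0.38.

P(C) = 0.38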